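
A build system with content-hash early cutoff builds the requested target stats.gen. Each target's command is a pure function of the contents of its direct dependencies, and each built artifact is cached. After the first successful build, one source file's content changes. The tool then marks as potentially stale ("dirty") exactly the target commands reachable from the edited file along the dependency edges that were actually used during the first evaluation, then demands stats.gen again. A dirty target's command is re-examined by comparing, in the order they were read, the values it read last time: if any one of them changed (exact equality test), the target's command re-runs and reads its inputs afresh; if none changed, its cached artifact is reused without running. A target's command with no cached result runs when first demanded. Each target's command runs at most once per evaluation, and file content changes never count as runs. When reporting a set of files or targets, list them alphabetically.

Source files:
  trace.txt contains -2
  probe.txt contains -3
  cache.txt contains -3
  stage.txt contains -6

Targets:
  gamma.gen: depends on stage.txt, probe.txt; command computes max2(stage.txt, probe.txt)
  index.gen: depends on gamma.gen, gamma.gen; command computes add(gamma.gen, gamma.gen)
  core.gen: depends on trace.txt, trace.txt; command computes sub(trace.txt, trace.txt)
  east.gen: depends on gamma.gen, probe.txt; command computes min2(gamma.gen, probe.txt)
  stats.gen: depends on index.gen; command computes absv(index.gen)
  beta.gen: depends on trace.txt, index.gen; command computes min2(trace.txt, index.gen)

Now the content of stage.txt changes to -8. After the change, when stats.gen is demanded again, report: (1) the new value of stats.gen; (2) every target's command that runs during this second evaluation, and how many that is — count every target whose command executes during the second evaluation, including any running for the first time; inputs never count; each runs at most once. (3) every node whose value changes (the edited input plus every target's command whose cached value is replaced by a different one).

First evaluation (everything demanded from the output):
  gamma.gen = max2(-6, -3) = -3
  index.gen = add(-3, -3) = -6
  stats.gen = absv(-6) = 6

Propagation after the edit:
  gamma.gen: runs — stage.txt -6->-8; result -3 (same value as before).
  index.gen: checked — values it read are unchanged (gamma.gen unchanged, gamma.gen unchanged); reused cached -6 without running.
  stats.gen: checked — values it read are unchanged (index.gen unchanged); reused cached 6 without running.

Key observation: the change is absorbed at gamma.gen — it re-runs but produces the same value, and the output's value is unchanged.

New value of stats.gen: 6.
Target commands that run: gamma.gen — 1 in total.
Values that change: stage.txt.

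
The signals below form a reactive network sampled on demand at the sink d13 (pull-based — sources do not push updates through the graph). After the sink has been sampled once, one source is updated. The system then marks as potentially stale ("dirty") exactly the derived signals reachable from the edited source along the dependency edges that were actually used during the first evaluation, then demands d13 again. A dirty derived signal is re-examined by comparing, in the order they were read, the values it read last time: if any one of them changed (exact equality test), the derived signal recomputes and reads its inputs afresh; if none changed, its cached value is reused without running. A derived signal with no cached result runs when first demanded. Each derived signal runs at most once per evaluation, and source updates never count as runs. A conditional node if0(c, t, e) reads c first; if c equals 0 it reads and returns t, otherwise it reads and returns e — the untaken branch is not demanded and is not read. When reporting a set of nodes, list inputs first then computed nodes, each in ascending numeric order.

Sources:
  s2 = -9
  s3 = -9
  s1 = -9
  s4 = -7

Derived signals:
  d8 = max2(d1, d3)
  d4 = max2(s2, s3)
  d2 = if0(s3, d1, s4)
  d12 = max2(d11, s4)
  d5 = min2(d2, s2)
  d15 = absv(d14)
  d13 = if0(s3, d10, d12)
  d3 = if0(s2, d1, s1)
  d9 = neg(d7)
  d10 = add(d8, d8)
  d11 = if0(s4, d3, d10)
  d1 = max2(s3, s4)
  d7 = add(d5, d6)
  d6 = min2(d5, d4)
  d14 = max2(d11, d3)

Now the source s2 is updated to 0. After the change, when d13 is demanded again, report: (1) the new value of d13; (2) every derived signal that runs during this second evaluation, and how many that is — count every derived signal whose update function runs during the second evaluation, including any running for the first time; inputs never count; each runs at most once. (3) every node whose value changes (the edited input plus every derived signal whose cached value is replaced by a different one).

d13 now evaluates to -7.
Run set: d3, d8 (2 run).
Changed values: s2, d3.
The important point: d8 recomputes to an identical value, and the output ends up unchanged.

Initial pass — values computed on the first demand:
  d1 = max2(-9, -7) = -7
  d3 = if0(s2=-9 -> else branch s1) = -9
  d8 = max2(-7, -9) = -7
  d10 = add(-7, -7) = -14
  d11 = if0(s4=-7 -> else branch d10) = -14
  d12 = max2(-14, -7) = -7
  d13 = if0(s3=-9 -> else branch d12) = -7

Second demand — change propagation:
  d3: re-runs because s2 -9->0; new result -7.
  d8: re-runs because d3 -9->-7; new result -7 (unchanged).
  d10: re-examined; everything it read last time is the same (d8 unchanged, d8 unchanged) — cache -14 kept, no run.
  d11: re-examined; everything it read last time is the same (s4 unchanged, d10 unchanged) — cache -14 kept, no run.
  d12: re-examined; everything it read last time is the same (d11 unchanged, s4 unchanged) — cache -7 kept, no run.
  d13: re-examined; everything it read last time is the same (s3 unchanged, d12 unchanged) — cache -7 kept, no run.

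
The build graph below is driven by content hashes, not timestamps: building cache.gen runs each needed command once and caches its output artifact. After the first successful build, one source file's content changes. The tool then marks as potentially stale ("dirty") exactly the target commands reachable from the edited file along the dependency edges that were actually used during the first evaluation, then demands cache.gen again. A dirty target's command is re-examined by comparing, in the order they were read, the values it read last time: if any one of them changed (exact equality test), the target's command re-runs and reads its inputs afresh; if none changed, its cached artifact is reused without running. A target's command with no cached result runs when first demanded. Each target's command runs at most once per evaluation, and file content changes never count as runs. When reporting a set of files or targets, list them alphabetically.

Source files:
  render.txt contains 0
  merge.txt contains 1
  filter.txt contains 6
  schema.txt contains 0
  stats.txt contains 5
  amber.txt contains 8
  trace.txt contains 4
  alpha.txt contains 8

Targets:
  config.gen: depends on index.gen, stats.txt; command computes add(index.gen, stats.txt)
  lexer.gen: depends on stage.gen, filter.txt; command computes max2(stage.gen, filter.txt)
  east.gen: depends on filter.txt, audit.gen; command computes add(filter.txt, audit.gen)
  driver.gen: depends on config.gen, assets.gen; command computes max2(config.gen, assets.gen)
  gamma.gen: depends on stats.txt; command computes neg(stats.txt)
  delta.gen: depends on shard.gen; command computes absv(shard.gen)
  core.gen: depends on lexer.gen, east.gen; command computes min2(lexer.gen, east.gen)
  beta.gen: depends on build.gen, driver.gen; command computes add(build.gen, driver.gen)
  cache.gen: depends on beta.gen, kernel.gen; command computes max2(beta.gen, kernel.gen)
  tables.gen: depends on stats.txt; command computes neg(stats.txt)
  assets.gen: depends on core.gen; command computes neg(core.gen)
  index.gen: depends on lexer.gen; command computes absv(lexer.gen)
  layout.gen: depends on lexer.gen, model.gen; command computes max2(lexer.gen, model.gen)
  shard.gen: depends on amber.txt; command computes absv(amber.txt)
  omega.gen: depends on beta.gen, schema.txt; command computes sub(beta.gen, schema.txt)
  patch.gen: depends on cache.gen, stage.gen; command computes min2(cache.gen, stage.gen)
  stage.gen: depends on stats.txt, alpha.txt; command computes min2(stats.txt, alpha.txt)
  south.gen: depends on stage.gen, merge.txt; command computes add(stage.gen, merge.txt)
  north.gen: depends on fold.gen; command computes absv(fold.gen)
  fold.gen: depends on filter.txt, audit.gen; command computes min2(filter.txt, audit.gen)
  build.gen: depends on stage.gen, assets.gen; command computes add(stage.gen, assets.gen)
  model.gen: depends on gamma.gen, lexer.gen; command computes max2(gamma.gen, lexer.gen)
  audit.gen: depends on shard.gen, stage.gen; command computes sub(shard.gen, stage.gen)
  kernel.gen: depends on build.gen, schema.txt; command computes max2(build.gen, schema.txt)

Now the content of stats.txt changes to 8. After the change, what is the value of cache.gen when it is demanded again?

Initial pass — values computed on the first demand:
  shard.gen = absv(8) = 8
  stage.gen = min2(5, 8) = 5
  audit.gen = sub(8, 5) = 3
  east.gen = add(6, 3) = 9
  lexer.gen = max2(5, 6) = 6
  core.gen = min2(6, 9) = 6
  assets.gen = neg(6) = -6
  build.gen = add(5, -6) = -1
  index.gen = absv(6) = 6
  config.gen = add(6, 5) = 11
  driver.gen = max2(11, -6) = 11
  beta.gen = add(-1, 11) = 10
  kernel.gen = max2(-1, 0) = 0
  cache.gen = max2(10, 0) = 10

Second demand — change propagation:
  stage.gen: re-runs because stats.txt 5->8; new result 8.
  audit.gen: re-runs because stage.gen 5->8; new result 0.
  east.gen: re-runs because audit.gen 3->0; new result 6.
  lexer.gen: re-runs because stage.gen 5->8; new result 8.
  core.gen: re-runs because lexer.gen 6->8; east.gen 9->6; new result 6 (unchanged).
  assets.gen: re-examined; everything it read last time is the same (core.gen unchanged) — cache -6 kept, no run.
  build.gen: re-runs because stage.gen 5->8; new result 2.
  index.gen: re-runs because lexer.gen 6->8; new result 8.
  config.gen: re-runs because index.gen 6->8; stats.txt 5->8; new result 16.
  driver.gen: re-runs because config.gen 11->16; new result 16.
  beta.gen: re-runs because build.gen -1->2; driver.gen 11->16; new result 18.
  kernel.gen: re-runs because build.gen -1->2; new result 2.
  cache.gen: re-runs because beta.gen 10->18; kernel.gen 0->2; new result 18.

The important point: at assets.gen every value read last time is unchanged, so the dirty flag clears without a run.

cache.gen now evaluates to 18.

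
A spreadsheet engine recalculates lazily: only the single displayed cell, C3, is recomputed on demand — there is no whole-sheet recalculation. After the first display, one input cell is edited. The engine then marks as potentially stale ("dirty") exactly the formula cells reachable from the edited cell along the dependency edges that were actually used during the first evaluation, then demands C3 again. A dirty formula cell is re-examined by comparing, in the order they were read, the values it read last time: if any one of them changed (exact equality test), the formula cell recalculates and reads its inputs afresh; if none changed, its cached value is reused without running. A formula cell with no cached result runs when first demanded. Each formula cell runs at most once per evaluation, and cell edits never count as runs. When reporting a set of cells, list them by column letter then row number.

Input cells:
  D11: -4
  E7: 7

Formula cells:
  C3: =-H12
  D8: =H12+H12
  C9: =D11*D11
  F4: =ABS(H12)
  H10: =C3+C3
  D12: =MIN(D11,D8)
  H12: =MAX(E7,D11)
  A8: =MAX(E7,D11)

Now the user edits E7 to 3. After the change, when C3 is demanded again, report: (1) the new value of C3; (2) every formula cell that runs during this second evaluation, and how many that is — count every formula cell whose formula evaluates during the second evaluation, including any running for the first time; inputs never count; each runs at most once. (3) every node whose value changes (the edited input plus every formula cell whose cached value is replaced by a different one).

New value of C3: -3.
Formula cells that run: C3, H12 — 2 in total.
Values that change: C3, E7, H12.

First evaluation (everything demanded from the output):
  H12 = MAX(7, -4) = 7
  C3 = -(7) = -7

Propagation after the edit:
  H12: runs — E7 7->3; result 3.
  C3: runs — H12 7->3; result -3.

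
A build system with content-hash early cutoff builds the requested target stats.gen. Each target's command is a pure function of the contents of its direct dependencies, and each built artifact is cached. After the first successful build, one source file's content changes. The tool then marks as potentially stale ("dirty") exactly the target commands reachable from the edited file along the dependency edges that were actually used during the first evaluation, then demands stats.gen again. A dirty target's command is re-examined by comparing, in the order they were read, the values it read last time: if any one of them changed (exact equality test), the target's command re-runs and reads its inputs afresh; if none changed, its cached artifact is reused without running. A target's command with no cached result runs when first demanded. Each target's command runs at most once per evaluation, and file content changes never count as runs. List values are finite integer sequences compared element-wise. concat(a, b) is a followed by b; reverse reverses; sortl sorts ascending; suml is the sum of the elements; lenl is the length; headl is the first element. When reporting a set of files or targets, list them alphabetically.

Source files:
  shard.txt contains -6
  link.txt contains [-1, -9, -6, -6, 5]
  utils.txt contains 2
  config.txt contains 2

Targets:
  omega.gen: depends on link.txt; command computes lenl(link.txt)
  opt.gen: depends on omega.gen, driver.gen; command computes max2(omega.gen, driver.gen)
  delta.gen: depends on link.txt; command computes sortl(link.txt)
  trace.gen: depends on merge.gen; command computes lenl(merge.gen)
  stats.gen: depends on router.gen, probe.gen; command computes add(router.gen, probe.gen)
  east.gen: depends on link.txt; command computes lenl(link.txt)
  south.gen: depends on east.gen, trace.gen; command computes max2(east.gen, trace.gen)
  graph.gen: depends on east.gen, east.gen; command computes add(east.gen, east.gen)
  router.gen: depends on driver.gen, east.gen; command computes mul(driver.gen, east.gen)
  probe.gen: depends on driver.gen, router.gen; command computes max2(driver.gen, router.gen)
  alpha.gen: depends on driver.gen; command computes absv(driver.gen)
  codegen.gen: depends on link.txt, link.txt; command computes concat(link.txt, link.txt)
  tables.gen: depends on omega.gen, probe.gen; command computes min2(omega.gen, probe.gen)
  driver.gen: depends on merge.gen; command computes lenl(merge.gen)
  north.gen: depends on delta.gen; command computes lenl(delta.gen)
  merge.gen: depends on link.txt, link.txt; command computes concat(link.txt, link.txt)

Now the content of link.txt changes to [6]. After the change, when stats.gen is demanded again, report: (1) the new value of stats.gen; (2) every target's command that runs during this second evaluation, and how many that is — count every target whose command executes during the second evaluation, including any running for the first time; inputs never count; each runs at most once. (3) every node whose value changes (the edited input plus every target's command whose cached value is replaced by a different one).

New value of stats.gen: 4.
Target commands that run: driver.gen, east.gen, merge.gen, probe.gen, router.gen, stats.gen — 6 in total.
Values that change: driver.gen, east.gen, link.txt, merge.gen, probe.gen, router.gen, stats.gen.

First evaluation (everything demanded from the output):
  east.gen = lenl([-1, -9, -6, -6, 5]) = 5
  merge.gen = concat([-1, -9, -6, -6, 5], [-1, -9, -6, -6, 5]) = [-1, -9, -6, -6, 5, -1, -9, -6, -6, 5]
  driver.gen = lenl([-1, -9, -6, -6, 5, -1, -9, -6, -6, 5]) = 10
  router.gen = mul(10, 5) = 50
  probe.gen = max2(10, 50) = 50
  stats.gen = add(50, 50) = 100

Propagation after the edit:
  east.gen: runs — link.txt [-1, -9, -6, -6, 5]->[6]; result 1.
  merge.gen: runs — link.txt [-1, -9, -6, -6, 5]->[6]; link.txt [-1, -9, -6, -6, 5]->[6]; result [6, 6].
  driver.gen: runs — merge.gen [-1, -9, -6, -6, 5, -1, -9, -6, -6, 5]->[6, 6]; result 2.
  router.gen: runs — driver.gen 10->2; east.gen 5->1; result 2.
  probe.gen: runs — driver.gen 10->2; router.gen 50->2; result 2.
  stats.gen: runs — router.gen 50->2; probe.gen 50->2; result 4.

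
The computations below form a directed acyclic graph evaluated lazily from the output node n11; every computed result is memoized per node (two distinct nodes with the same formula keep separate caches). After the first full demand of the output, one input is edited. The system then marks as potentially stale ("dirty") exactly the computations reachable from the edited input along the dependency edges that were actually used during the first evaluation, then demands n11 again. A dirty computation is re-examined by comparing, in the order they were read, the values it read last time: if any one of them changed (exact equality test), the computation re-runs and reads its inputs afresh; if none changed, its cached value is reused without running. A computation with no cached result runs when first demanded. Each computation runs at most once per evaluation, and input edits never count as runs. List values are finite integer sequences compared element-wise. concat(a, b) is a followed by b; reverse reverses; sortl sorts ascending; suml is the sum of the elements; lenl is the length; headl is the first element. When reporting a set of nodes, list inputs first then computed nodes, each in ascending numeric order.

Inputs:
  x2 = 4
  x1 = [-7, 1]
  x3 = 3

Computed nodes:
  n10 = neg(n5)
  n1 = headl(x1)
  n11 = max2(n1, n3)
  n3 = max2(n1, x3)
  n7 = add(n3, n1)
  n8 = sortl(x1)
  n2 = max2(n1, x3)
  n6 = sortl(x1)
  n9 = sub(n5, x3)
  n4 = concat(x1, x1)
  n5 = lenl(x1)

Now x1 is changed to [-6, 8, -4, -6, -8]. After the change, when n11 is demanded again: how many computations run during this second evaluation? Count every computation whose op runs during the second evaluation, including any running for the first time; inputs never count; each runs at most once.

3 computations run: n1, n3, n11.

First demand of the output computes:
  n1 = headl([-7, 1]) = -7
  n3 = max2(-7, 3) = 3
  n11 = max2(-7, 3) = 3

After the edit, cleaning proceeds:
  n1: a read changed (x1 [-7, 1]->[-6, 8, -4, -6, -8]) — executes, giving -6.
  n3: a read changed (n1 -7->-6) — executes, giving 3 — identical to its old value.
  n11: a read changed (n1 -7->-6) — executes, giving 3 — identical to its old value.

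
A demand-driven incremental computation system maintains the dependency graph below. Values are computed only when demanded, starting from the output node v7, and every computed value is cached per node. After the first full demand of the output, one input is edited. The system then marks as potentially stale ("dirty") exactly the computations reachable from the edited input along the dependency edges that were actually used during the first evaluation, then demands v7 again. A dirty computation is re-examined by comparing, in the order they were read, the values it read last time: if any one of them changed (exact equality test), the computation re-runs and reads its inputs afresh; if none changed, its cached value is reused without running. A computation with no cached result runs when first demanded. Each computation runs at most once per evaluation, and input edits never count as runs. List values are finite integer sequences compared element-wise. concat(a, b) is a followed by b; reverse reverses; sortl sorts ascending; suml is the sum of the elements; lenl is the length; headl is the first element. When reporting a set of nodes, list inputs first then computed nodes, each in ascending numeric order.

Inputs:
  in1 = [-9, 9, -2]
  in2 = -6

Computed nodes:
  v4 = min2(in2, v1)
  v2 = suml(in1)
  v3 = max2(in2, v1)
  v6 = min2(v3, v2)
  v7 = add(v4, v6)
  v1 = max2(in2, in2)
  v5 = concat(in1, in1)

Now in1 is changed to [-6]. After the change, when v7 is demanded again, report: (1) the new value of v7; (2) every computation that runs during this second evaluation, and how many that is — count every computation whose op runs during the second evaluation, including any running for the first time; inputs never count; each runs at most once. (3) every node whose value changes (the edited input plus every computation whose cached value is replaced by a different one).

First evaluation (everything demanded from the output):
  v1 = max2(-6, -6) = -6
  v2 = suml([-9, 9, -2]) = -2
  v3 = max2(-6, -6) = -6
  v4 = min2(-6, -6) = -6
  v6 = min2(-6, -2) = -6
  v7 = add(-6, -6) = -12

Propagation after the edit:
  v2: runs — in1 [-9, 9, -2]->[-6]; result -6.
  v6: runs — v2 -2->-6; result -6 (same value as before).
  v7: checked — values it read are unchanged (v4 unchanged, v6 unchanged); reused cached -12 without running.

Key observation: the change is absorbed at v6 — it re-runs but produces the same value, and the output's value is unchanged.

New value of v7: -12.
Computations that run: v2, v6 — 2 in total.
Values that change: in1, v2.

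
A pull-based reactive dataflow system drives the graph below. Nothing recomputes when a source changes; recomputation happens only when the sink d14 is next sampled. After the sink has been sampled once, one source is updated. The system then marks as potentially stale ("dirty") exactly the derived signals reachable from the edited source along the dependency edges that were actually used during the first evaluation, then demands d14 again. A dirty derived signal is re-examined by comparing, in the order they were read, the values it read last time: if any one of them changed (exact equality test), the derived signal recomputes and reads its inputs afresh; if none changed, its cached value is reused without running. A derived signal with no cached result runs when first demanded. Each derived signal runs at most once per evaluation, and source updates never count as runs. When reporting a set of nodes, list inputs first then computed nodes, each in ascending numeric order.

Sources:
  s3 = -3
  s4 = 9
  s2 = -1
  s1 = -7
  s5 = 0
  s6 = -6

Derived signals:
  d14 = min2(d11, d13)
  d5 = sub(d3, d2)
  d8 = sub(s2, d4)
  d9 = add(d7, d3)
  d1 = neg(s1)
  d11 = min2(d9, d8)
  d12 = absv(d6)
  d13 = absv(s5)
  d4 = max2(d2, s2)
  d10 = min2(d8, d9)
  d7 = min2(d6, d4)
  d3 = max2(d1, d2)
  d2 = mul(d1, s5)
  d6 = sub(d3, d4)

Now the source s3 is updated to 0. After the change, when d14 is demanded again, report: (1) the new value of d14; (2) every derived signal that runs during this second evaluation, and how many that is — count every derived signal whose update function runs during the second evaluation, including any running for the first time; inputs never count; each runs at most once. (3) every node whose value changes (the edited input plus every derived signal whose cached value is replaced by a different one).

New value of d14: -1.
Derived signals that run: none — 0 in total.
Values that change: s3.
Key observation: s3 is never demanded by the output, so the edit triggers no recomputation at all.

First evaluation (everything demanded from the output):
  d1 = neg(-7) = 7
  d2 = mul(7, 0) = 0
  d3 = max2(7, 0) = 7
  d4 = max2(0, -1) = 0
  d6 = sub(7, 0) = 7
  d7 = min2(7, 0) = 0
  d8 = sub(-1, 0) = -1
  d9 = add(0, 7) = 7
  d11 = min2(7, -1) = -1
  d13 = absv(0) = 0
  d14 = min2(-1, 0) = -1

Propagation after the edit:
  s3 feeds no computation that the output demands — nothing is marked dirty and nothing runs.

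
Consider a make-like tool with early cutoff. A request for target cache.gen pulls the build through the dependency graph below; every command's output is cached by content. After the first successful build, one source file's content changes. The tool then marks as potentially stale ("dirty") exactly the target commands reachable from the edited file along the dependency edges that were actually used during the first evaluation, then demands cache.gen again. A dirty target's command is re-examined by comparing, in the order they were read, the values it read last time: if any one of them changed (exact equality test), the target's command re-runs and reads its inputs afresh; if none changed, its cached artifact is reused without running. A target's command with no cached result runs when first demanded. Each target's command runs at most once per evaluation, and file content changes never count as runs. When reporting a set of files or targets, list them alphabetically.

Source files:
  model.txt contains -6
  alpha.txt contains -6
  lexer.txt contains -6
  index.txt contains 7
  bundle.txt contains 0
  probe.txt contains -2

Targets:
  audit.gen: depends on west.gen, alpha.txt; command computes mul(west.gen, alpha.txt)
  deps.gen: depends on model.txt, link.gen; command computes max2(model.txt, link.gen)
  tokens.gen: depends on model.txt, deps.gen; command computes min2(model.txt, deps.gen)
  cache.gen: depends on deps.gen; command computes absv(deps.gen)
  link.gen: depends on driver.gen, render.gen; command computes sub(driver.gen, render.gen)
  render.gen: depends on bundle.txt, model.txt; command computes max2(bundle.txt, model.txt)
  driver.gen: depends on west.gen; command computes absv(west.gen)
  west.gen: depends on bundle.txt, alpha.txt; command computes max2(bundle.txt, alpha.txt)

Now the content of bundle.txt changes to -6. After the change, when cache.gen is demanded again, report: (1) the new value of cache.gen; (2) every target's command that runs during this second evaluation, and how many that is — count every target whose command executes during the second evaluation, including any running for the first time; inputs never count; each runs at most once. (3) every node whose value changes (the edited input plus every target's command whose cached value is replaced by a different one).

First demand of the output computes:
  render.gen = max2(0, -6) = 0
  west.gen = max2(0, -6) = 0
  driver.gen = absv(0) = 0
  link.gen = sub(0, 0) = 0
  deps.gen = max2(-6, 0) = 0
  cache.gen = absv(0) = 0

After the edit, cleaning proceeds:
  render.gen: a read changed (bundle.txt 0->-6) — executes, giving -6.
  west.gen: a read changed (bundle.txt 0->-6) — executes, giving -6.
  driver.gen: a read changed (west.gen 0->-6) — executes, giving 6.
  link.gen: a read changed (driver.gen 0->6; render.gen 0->-6) — executes, giving 12.
  deps.gen: a read changed (link.gen 0->12) — executes, giving 12.
  cache.gen: a read changed (deps.gen 0->12) — executes, giving 12.

Demanding cache.gen again yields 12.
6 target commands run: cache.gen, deps.gen, driver.gen, link.gen, render.gen, west.gen.
The nodes whose values change: bundle.txt, cache.gen, deps.gen, driver.gen, link.gen, render.gen, west.gen.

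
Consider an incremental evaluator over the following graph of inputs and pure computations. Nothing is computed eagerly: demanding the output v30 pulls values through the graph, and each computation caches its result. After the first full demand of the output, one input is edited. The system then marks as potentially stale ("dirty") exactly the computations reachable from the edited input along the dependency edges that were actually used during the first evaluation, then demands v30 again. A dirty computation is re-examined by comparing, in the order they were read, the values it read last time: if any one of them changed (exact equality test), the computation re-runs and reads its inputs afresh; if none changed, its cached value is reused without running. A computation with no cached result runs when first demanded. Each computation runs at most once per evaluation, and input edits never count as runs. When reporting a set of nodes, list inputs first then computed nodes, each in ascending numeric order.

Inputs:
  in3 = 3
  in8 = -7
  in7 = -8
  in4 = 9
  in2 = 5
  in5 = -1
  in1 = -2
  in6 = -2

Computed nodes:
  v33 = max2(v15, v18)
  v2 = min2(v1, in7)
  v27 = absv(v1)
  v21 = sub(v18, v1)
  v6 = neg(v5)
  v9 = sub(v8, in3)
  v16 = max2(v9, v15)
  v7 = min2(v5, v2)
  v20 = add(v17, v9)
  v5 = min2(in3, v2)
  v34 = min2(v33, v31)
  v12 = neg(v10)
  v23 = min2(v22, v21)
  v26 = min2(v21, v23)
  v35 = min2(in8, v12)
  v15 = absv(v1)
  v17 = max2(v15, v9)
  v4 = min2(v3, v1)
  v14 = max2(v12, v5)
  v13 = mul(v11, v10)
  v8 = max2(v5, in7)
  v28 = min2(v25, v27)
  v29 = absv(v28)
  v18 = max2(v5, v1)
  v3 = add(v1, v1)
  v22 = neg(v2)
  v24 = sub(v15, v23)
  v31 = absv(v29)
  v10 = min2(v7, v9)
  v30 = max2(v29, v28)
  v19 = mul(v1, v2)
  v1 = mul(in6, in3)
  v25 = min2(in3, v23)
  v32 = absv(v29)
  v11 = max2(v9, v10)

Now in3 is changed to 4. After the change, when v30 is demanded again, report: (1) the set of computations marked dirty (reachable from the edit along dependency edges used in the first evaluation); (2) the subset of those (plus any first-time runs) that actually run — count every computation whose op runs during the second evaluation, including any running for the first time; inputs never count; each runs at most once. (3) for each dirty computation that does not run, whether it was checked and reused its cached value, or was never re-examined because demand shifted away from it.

Dirty set: v1, v2, v5, v18, v21, v22, v23, v25, v27, v28, v29, v30.
Run set: v1, v2, v5, v18, v21, v25, v27, v28 (8 run).
Re-examined without running (cache reused): v22, v23, v29, v30.
The important point: at v22 every value read last time is unchanged, so the dirty flag clears without a run.

Initial pass — values computed on the first demand:
  v1 = mul(-2, 3) = -6
  v2 = min2(-6, -8) = -8
  v5 = min2(3, -8) = -8
  v18 = max2(-8, -6) = -6
  v21 = sub(-6, -6) = 0
  v22 = neg(-8) = 8
  v23 = min2(8, 0) = 0
  v25 = min2(3, 0) = 0
  v27 = absv(-6) = 6
  v28 = min2(0, 6) = 0
  v29 = absv(0) = 0
  v30 = max2(0, 0) = 0

Second demand — change propagation:
  v1: re-runs because in3 3->4; new result -8.
  v2: re-runs because v1 -6->-8; new result -8 (unchanged).
  v5: re-runs because in3 3->4; new result -8 (unchanged).
  v18: re-runs because v1 -6->-8; new result -8.
  v21: re-runs because v18 -6->-8; v1 -6->-8; new result 0 (unchanged).
  v22: re-examined; everything it read last time is the same (v2 unchanged) — cache 8 kept, no run.
  v23: re-examined; everything it read last time is the same (v22 unchanged, v21 unchanged) — cache 0 kept, no run.
  v25: re-runs because in3 3->4; new result 0 (unchanged).
  v27: re-runs because v1 -6->-8; new result 8.
  v28: re-runs because v27 6->8; new result 0 (unchanged).
  v29: re-examined; everything it read last time is the same (v28 unchanged) — cache 0 kept, no run.
  v30: re-examined; everything it read last time is the same (v29 unchanged, v28 unchanged) — cache 0 kept, no run.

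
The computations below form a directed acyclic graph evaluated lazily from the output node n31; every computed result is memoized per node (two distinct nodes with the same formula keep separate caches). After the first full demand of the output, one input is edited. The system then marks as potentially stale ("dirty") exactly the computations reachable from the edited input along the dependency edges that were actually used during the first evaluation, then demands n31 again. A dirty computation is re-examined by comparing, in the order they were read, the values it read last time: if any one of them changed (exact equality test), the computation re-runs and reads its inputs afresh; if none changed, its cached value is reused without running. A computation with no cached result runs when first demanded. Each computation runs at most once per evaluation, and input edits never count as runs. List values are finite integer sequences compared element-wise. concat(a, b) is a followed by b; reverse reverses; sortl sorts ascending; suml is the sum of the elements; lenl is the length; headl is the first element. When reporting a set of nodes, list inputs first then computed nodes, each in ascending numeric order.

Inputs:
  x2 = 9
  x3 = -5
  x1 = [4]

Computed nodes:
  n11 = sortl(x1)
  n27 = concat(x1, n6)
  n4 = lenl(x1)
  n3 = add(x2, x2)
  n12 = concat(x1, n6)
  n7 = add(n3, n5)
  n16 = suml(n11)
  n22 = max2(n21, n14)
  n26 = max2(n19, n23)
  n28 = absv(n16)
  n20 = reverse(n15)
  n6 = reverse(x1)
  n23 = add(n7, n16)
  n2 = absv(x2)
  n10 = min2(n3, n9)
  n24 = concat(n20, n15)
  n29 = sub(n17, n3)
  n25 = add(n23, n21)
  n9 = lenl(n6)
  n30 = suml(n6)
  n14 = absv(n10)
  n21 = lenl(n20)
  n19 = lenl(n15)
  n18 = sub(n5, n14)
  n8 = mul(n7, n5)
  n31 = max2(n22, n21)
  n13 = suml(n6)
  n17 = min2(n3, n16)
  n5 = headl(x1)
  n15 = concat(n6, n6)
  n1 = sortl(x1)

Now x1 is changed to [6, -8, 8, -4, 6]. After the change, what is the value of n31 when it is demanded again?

Demanding n31 again yields 10.

First demand of the output computes:
  n3 = add(9, 9) = 18
  n6 = reverse([4]) = [4]
  n9 = lenl([4]) = 1
  n10 = min2(18, 1) = 1
  n14 = absv(1) = 1
  n15 = concat([4], [4]) = [4, 4]
  n20 = reverse([4, 4]) = [4, 4]
  n21 = lenl([4, 4]) = 2
  n22 = max2(2, 1) = 2
  n31 = max2(2, 2) = 2

After the edit, cleaning proceeds:
  n6: a read changed (x1 [4]->[6, -8, 8, -4, 6]) — executes, giving [6, -4, 8, -8, 6].
  n9: a read changed (n6 [4]->[6, -4, 8, -8, 6]) — executes, giving 5.
  n10: a read changed (n9 1->5) — executes, giving 5.
  n14: a read changed (n10 1->5) — executes, giving 5.
  n15: a read changed (n6 [4]->[6, -4, 8, -8, 6]; n6 [4]->[6, -4, 8, -8, 6]) — executes, giving [6, -4, 8, -8, 6, 6, -4, 8, -8, 6].
  n20: a read changed (n15 [4, 4]->[6, -4, 8, -8, 6, 6, -4, 8, -8, 6]) — executes, giving [6, -8, 8, -4, 6, 6, -8, 8, -4, 6].
  n21: a read changed (n20 [4, 4]->[6, -8, 8, -4, 6, 6, -8, 8, -4, 6]) — executes, giving 10.
  n22: a read changed (n21 2->10; n14 1->5) — executes, giving 10.
  n31: a read changed (n22 2->10; n21 2->10) — executes, giving 10.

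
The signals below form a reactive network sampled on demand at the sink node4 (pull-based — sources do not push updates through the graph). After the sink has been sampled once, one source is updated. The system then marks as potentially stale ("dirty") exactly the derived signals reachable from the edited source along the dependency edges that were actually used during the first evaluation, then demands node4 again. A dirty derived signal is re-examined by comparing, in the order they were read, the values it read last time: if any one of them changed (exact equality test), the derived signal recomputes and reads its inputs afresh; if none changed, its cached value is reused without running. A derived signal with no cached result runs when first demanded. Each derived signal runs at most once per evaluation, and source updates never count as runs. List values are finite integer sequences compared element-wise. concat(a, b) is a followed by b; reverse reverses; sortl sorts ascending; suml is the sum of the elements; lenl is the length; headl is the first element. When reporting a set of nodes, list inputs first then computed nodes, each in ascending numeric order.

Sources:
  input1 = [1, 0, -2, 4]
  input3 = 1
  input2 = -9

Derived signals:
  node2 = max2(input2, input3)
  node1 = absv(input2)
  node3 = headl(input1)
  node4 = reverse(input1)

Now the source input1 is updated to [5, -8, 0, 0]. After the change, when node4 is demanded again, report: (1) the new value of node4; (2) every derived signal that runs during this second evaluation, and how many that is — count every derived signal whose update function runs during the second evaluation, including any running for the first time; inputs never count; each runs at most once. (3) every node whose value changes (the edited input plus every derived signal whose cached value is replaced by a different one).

Initial pass — values computed on the first demand:
  node4 = reverse([1, 0, -2, 4]) = [4, -2, 0, 1]

Second demand — change propagation:
  node4: re-runs because input1 [1, 0, -2, 4]->[5, -8, 0, 0]; new result [0, 0, -8, 5].

node4 now evaluates to [0, 0, -8, 5].
Run set: node4 (1 run).
Changed values: input1, node4.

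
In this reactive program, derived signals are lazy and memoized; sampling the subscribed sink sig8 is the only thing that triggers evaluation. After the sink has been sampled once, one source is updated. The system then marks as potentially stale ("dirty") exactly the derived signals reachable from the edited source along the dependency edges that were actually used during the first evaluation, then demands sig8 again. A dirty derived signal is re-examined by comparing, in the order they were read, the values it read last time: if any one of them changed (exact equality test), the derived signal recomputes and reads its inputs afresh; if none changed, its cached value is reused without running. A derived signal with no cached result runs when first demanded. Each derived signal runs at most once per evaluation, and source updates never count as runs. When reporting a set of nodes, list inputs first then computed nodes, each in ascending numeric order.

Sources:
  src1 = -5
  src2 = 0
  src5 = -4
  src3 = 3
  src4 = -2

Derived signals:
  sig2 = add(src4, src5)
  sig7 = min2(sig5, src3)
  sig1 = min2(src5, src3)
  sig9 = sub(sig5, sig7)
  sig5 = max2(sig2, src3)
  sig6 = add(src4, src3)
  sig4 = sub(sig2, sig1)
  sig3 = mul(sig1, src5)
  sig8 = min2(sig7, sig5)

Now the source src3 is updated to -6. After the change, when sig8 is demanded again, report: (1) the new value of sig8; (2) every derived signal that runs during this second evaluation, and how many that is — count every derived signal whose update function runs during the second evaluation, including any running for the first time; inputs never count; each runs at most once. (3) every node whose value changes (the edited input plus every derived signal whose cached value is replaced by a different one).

Demanding sig8 again yields -6.
3 derived signals run: sig5, sig7, sig8.
The nodes whose values change: src3, sig5, sig7, sig8.

First demand of the output computes:
  sig2 = add(-2, -4) = -6
  sig5 = max2(-6, 3) = 3
  sig7 = min2(3, 3) = 3
  sig8 = min2(3, 3) = 3

After the edit, cleaning proceeds:
  sig5: a read changed (src3 3->-6) — executes, giving -6.
  sig7: a read changed (sig5 3->-6; src3 3->-6) — executes, giving -6.
  sig8: a read changed (sig7 3->-6; sig5 3->-6) — executes, giving -6.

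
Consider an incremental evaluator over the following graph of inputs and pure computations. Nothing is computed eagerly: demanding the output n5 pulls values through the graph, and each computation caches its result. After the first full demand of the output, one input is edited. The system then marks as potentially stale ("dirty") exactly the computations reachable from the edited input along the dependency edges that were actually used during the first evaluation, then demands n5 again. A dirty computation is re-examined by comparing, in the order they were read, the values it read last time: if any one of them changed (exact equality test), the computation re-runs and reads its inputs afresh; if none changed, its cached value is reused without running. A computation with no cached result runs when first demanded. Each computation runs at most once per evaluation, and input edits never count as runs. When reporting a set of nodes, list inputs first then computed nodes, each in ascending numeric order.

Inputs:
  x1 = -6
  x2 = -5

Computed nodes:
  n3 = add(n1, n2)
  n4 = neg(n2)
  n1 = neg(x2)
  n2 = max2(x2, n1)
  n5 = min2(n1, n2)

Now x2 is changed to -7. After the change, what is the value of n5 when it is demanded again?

Initial pass — values computed on the first demand:
  n1 = neg(-5) = 5
  n2 = max2(-5, 5) = 5
  n5 = min2(5, 5) = 5

Second demand — change propagation:
  n1: re-runs because x2 -5->-7; new result 7.
  n2: re-runs because x2 -5->-7; n1 5->7; new result 7.
  n5: re-runs because n1 5->7; n2 5->7; new result 7.

n5 now evaluates to 7.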